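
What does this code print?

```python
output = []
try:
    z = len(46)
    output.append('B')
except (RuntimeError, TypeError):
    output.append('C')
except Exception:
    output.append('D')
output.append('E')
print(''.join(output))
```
CE

TypeError matches tuple containing it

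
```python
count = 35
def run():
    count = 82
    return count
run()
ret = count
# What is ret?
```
35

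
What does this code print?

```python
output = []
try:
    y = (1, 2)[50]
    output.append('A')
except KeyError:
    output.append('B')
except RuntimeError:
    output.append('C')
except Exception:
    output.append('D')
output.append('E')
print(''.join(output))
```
DE

IndexError not specifically caught, falls to Exception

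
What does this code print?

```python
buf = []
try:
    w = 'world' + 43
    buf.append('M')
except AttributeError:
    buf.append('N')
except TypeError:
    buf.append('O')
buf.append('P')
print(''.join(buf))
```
OP

TypeError is caught by its specific handler, not AttributeError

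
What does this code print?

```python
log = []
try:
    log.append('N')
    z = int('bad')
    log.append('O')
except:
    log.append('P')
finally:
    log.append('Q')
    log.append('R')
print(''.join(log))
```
NPQR

Code before exception runs, then except, then all of finally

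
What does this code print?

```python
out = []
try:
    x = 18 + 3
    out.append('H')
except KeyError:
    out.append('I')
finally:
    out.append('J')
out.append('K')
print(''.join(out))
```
HJK

finally runs after normal execution too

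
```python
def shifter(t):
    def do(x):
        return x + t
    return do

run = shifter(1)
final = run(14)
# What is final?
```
15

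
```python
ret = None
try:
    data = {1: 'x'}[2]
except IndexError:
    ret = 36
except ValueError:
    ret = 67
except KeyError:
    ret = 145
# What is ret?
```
145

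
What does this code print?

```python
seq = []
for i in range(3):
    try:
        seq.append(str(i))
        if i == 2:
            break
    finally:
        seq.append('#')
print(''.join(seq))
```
0#1#2#

finally runs even when breaking out of loop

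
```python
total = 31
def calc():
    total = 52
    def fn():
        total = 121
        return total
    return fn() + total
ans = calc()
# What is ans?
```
173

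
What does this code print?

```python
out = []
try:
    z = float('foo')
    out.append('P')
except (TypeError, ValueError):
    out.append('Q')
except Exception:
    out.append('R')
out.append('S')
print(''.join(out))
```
QS

ValueError matches tuple containing it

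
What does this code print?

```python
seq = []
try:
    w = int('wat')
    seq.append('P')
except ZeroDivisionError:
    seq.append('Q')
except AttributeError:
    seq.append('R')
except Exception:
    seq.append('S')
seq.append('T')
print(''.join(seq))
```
ST

ValueError not specifically caught, falls to Exception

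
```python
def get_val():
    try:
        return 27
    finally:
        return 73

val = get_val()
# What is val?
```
73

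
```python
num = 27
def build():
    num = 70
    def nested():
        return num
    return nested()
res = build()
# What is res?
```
70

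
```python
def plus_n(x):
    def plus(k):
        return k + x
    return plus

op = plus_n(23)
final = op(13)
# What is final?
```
36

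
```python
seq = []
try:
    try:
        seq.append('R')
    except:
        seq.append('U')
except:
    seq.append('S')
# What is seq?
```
['R']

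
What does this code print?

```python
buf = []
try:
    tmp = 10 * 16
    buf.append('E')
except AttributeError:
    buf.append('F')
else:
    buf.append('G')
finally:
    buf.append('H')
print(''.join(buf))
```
EGH

else runs before finally when no exception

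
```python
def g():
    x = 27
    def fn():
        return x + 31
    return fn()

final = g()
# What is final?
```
58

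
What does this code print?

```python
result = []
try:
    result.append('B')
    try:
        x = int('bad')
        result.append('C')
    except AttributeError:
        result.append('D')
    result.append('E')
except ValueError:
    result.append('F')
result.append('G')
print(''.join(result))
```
BFG

Inner handler doesn't match, propagates to outer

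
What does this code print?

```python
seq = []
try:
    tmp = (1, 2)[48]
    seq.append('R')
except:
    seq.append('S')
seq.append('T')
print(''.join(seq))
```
ST

Exception raised in try, caught by bare except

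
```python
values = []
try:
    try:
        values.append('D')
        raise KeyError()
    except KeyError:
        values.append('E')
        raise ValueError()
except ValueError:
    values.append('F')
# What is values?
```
['D', 'E', 'F']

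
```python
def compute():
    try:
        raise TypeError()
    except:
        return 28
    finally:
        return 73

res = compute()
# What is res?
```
73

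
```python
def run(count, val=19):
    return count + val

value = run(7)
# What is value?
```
26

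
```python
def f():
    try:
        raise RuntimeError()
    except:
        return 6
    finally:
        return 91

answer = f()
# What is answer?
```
91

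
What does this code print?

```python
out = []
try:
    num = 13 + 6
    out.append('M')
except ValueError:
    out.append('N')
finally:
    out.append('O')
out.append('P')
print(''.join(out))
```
MOP

finally runs after normal execution too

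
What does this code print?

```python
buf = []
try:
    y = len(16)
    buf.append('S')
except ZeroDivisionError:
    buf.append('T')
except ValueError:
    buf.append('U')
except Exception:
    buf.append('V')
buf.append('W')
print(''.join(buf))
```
VW

TypeError not specifically caught, falls to Exception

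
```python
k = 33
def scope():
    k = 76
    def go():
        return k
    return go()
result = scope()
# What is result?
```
76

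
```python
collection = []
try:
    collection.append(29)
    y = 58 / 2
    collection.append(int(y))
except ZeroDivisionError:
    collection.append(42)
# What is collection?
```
[29, 29]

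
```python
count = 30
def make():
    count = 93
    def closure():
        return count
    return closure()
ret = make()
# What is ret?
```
93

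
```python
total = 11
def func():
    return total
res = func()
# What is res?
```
11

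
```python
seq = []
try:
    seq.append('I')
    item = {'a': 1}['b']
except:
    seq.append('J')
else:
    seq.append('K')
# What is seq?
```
['I', 'J']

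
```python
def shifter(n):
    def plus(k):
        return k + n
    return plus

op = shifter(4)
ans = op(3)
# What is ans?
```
7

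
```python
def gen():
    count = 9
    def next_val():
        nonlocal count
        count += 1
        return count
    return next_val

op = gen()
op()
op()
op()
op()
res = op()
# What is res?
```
14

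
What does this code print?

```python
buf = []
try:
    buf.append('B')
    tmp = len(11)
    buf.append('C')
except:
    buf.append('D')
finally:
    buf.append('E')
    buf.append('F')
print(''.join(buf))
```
BDEF

Code before exception runs, then except, then all of finally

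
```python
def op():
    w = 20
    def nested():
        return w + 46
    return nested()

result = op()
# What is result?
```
66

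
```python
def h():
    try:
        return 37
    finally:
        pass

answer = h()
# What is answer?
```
37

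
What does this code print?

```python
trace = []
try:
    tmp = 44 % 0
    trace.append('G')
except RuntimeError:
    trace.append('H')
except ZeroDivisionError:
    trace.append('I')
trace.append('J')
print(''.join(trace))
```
IJ

ZeroDivisionError is caught by its specific handler, not RuntimeError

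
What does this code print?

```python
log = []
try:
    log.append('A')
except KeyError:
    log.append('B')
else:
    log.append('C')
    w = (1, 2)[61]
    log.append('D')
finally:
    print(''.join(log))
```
AC

Try succeeds, else appends 'C', IndexError in else is uncaught, finally prints before exception propagates ('D' never appended)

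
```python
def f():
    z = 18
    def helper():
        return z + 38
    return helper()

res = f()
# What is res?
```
56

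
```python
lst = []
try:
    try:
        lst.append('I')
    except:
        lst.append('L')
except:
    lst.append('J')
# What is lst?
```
['I']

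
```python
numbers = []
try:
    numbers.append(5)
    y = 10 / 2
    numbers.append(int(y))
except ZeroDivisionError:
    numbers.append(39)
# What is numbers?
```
[5, 5]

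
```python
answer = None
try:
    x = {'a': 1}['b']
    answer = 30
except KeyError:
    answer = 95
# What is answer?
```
95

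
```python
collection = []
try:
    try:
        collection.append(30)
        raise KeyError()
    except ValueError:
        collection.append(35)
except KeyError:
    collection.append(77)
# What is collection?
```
[30, 77]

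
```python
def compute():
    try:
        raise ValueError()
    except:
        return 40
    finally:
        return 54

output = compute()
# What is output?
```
54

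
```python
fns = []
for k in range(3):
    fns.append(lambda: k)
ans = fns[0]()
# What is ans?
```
2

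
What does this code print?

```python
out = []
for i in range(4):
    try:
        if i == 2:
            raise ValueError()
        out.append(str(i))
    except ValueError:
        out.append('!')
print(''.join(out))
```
01!3

Exception on i=2 caught, loop continues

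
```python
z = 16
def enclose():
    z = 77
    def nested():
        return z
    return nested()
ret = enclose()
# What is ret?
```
77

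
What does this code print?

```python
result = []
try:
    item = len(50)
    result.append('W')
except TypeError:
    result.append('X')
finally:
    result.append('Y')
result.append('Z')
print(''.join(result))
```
XYZ

finally always runs, even after exception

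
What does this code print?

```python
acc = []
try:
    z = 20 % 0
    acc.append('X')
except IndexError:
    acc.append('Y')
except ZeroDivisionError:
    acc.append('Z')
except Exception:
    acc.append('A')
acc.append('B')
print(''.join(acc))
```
ZB

ZeroDivisionError matches before generic Exception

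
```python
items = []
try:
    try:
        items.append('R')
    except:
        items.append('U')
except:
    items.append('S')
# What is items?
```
['R']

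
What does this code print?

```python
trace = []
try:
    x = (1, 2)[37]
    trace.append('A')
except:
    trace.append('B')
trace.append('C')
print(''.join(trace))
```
BC

Exception raised in try, caught by bare except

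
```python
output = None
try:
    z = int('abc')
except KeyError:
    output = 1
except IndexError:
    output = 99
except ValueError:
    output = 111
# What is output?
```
111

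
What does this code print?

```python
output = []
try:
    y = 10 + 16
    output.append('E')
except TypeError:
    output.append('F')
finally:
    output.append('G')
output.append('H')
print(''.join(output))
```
EGH

finally runs after normal execution too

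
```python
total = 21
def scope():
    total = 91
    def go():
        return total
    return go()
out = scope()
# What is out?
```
91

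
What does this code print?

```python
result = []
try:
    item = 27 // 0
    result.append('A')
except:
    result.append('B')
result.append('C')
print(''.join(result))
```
BC

Exception raised in try, caught by bare except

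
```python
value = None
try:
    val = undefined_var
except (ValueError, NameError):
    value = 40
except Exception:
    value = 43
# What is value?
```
40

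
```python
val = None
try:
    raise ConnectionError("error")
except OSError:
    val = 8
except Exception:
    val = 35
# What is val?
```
8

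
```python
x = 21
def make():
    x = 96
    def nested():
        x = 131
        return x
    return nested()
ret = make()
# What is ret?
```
131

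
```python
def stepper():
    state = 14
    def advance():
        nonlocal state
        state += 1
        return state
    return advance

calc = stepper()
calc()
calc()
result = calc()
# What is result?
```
17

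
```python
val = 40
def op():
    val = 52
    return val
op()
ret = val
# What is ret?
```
40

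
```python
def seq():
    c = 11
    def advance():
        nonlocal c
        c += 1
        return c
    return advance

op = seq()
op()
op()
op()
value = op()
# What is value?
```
15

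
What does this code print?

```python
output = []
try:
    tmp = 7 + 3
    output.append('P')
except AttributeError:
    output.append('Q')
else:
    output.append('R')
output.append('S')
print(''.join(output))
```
PRS

else block runs when no exception occurs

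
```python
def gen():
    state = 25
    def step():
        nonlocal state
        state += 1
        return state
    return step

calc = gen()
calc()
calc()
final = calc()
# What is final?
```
28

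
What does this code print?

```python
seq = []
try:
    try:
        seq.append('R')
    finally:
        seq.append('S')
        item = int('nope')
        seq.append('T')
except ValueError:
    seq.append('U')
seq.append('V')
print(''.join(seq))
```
RSUV

Exception in inner finally caught by outer except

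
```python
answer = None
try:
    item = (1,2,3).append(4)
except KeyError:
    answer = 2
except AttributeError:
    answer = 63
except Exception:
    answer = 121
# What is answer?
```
63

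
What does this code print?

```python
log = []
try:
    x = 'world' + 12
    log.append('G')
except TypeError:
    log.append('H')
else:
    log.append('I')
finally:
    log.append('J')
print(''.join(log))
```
HJ

Exception: except runs, else skipped, finally runs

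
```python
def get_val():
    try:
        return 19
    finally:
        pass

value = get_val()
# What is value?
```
19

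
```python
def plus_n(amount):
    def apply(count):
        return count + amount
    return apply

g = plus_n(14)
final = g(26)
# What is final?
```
40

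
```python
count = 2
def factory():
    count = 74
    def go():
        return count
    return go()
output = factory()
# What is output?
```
74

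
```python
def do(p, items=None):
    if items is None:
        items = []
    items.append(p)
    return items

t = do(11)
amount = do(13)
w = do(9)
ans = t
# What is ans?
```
[11]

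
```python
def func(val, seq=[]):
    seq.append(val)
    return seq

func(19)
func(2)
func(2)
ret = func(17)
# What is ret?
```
[19, 2, 2, 17]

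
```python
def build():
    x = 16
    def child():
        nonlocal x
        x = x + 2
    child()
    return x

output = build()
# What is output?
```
18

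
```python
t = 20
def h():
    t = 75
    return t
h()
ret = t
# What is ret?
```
20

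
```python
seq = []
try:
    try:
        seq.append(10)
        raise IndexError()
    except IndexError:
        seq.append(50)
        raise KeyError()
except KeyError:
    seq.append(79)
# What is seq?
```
[10, 50, 79]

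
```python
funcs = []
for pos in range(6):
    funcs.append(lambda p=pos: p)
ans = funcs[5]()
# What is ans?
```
5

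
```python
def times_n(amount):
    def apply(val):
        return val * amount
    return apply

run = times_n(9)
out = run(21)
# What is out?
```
189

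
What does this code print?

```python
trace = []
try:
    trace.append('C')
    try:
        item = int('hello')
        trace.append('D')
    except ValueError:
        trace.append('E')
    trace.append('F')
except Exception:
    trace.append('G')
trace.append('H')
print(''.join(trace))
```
CEFH

Inner exception caught by inner handler, outer continues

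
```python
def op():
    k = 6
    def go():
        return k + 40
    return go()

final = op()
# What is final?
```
46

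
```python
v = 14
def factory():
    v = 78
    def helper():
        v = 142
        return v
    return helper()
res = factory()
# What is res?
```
142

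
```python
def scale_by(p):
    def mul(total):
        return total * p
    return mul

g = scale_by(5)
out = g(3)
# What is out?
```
15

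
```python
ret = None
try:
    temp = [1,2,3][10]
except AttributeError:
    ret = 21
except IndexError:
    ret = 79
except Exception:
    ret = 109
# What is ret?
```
79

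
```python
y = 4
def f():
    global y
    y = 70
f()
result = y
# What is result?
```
70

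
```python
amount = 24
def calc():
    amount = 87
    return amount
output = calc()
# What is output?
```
87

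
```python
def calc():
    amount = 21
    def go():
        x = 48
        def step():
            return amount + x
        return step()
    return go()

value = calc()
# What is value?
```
69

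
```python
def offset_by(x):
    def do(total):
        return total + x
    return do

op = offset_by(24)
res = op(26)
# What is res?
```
50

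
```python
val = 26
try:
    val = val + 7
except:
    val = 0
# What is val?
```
33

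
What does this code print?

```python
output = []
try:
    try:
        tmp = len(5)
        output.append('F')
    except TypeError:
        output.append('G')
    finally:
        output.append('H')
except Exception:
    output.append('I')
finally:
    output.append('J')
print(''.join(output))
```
GHJ

Both finally blocks run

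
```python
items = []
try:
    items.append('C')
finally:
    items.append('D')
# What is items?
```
['C', 'D']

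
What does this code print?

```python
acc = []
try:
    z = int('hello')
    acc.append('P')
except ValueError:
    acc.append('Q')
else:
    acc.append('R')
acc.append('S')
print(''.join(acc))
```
QS

else block skipped when exception is caught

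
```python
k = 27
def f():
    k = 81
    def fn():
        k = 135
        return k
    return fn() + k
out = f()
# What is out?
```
216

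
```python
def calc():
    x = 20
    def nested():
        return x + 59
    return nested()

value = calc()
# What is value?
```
79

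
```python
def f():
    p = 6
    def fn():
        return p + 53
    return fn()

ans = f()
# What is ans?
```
59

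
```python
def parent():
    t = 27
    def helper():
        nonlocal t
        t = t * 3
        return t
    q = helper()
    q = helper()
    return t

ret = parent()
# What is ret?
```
243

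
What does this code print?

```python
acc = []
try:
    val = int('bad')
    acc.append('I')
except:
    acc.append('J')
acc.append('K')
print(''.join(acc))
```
JK

Exception raised in try, caught by bare except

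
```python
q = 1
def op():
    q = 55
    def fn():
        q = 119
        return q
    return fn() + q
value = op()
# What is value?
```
174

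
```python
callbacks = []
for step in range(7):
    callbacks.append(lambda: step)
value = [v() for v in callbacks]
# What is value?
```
[6, 6, 6, 6, 6, 6, 6]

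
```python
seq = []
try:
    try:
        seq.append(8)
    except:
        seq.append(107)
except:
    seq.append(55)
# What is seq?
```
[8]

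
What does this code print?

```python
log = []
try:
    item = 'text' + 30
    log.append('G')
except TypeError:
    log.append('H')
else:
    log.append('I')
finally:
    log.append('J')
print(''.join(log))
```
HJ

Exception: except runs, else skipped, finally runs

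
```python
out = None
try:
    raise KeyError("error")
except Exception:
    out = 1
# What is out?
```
1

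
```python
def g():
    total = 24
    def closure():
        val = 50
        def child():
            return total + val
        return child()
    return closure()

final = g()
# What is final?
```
74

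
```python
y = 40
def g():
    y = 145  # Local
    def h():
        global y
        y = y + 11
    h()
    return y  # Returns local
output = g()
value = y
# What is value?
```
51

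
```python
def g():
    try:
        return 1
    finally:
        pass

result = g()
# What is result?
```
1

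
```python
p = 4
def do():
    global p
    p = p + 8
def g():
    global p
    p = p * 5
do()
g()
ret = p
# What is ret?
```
60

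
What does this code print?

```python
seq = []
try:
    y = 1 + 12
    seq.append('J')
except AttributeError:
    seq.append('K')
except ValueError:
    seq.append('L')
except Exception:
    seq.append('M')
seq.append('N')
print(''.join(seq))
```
JN

No exception, try block completes normally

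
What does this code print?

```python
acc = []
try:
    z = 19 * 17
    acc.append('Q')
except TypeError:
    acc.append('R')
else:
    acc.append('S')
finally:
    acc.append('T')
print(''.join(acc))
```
QST

else runs before finally when no exception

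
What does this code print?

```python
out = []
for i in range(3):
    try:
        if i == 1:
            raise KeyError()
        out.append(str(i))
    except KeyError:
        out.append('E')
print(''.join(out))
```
0E2

Exception on i=1 caught, loop continues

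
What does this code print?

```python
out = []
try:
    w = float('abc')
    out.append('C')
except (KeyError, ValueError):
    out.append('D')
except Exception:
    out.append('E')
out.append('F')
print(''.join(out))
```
DF

ValueError matches tuple containing it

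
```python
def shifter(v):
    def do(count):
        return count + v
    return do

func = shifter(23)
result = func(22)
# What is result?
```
45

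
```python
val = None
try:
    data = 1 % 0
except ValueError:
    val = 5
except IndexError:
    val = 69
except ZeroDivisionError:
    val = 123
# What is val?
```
123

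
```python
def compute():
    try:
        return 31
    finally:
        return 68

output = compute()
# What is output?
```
68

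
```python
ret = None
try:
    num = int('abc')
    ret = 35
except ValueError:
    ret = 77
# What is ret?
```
77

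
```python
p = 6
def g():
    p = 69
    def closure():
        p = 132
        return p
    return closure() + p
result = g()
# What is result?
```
201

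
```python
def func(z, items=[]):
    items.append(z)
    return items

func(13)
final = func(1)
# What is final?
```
[13, 1]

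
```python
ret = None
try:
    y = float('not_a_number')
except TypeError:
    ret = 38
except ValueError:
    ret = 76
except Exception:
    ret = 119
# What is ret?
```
76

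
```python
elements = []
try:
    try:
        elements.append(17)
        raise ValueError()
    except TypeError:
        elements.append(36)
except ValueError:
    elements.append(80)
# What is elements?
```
[17, 80]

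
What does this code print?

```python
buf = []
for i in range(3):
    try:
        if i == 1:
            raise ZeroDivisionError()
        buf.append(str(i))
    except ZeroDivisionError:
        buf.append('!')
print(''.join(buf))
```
0!2

Exception on i=1 caught, loop continues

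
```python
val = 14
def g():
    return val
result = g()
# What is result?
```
14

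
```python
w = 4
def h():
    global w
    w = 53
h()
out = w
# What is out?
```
53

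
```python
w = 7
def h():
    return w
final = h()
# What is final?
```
7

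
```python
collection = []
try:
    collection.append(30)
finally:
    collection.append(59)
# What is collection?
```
[30, 59]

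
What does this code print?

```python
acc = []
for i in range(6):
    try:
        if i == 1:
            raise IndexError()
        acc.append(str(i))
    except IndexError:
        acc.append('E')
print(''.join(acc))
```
0E2345

Exception on i=1 caught, loop continues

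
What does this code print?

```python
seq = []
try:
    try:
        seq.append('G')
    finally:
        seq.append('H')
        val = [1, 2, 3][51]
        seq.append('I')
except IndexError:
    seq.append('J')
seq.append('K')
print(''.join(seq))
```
GHJK

Exception in inner finally caught by outer except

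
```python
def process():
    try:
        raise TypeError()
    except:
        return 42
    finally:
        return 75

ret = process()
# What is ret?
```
75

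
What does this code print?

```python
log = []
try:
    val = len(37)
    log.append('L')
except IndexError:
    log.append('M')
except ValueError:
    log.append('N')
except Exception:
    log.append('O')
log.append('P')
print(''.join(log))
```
OP

TypeError not specifically caught, falls to Exception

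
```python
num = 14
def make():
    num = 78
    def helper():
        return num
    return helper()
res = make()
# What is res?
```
78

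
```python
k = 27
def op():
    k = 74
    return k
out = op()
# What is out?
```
74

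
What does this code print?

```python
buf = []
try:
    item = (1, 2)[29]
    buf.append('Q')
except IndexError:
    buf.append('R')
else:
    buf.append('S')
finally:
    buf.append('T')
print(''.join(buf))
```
RT

Exception: except runs, else skipped, finally runs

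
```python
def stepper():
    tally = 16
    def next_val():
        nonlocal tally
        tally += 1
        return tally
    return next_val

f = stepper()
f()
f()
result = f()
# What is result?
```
19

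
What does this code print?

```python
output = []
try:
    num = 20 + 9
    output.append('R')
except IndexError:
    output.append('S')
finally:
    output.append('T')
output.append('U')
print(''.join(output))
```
RTU

finally runs after normal execution too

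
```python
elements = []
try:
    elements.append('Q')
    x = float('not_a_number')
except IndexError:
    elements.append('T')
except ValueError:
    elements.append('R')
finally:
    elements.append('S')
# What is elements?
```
['Q', 'R', 'S']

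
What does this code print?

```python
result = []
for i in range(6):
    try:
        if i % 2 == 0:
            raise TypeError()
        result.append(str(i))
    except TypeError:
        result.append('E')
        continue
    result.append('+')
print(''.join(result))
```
E1+E3+E5+

continue in except skips rest of loop body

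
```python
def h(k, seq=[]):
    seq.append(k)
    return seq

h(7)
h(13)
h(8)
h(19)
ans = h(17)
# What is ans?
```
[7, 13, 8, 19, 17]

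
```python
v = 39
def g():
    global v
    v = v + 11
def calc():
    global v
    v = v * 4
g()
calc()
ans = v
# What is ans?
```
200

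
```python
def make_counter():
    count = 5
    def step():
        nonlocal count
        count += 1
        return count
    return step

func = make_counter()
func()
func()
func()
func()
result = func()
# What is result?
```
10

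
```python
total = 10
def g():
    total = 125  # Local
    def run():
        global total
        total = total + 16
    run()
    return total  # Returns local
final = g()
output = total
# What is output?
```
26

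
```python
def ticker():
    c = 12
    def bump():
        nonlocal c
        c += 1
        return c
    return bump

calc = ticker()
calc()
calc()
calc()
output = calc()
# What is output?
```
16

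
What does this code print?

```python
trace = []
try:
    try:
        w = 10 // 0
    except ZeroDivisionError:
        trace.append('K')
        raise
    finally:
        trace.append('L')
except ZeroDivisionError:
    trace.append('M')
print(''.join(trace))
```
KLM

finally runs before re-raised exception propagates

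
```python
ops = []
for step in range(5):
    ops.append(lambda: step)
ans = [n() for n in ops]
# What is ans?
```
[4, 4, 4, 4, 4]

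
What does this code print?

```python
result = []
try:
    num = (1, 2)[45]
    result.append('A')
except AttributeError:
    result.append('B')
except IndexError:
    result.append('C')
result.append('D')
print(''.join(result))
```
CD

IndexError is caught by its specific handler, not AttributeError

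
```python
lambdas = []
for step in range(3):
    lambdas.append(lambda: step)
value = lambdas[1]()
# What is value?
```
2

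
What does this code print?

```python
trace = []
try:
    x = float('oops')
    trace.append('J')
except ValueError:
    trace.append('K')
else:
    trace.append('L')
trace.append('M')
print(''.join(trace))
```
KM

else block skipped when exception is caught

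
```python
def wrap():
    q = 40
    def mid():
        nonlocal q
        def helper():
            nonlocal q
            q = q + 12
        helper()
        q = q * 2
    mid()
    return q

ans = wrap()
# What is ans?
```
104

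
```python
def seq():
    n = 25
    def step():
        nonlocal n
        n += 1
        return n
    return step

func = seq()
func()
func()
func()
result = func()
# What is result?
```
29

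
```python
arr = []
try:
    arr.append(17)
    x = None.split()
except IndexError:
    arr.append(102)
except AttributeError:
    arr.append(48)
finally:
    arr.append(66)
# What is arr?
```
[17, 48, 66]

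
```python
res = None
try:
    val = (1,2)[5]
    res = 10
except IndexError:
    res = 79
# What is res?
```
79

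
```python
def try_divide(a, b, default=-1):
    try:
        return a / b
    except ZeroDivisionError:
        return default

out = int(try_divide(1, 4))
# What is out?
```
0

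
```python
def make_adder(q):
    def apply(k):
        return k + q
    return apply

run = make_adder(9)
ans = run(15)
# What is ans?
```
24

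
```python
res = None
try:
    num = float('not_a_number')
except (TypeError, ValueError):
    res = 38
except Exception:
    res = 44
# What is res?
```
38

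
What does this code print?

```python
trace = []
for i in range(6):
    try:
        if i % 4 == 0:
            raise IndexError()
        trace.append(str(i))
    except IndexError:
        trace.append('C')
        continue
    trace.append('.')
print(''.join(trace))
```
C1.2.3.C5.

continue in except skips rest of loop body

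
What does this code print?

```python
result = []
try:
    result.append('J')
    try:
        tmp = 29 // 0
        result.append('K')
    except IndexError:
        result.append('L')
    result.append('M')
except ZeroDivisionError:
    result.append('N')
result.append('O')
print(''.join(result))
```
JNO

Inner handler doesn't match, propagates to outer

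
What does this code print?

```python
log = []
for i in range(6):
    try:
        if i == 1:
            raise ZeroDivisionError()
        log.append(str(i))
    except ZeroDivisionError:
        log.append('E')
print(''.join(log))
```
0E2345

Exception on i=1 caught, loop continues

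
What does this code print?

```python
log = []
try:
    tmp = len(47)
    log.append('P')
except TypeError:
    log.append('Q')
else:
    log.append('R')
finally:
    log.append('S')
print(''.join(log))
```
QS

Exception: except runs, else skipped, finally runs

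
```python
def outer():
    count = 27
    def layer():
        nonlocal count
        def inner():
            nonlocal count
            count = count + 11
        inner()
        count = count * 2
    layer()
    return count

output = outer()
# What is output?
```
76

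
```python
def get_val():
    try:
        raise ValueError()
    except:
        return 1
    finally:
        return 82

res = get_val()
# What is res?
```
82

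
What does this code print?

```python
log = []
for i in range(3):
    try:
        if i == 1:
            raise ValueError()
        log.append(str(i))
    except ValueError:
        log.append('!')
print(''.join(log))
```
0!2

Exception on i=1 caught, loop continues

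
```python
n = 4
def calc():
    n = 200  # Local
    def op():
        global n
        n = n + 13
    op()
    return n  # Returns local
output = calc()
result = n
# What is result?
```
17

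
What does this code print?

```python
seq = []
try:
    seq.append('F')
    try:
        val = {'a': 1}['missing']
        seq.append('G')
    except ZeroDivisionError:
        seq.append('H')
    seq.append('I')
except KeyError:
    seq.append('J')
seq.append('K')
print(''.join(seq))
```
FJK

Inner handler doesn't match, propagates to outer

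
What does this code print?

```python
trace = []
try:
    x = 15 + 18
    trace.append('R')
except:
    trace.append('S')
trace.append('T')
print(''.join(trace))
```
RT

No exception, try block completes normally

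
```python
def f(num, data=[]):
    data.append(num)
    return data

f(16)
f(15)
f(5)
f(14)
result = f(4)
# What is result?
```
[16, 15, 5, 14, 4]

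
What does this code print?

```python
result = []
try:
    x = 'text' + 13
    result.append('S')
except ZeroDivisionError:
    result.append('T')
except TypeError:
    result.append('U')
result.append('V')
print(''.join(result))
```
UV

TypeError is caught by its specific handler, not ZeroDivisionError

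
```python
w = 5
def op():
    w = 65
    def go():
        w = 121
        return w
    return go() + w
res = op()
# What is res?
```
186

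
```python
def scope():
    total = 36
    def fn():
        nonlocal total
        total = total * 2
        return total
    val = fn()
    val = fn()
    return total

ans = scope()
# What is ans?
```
144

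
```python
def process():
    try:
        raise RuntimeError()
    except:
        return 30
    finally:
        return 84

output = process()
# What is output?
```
84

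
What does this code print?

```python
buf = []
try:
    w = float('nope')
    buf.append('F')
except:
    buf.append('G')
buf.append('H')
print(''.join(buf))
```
GH

Exception raised in try, caught by bare except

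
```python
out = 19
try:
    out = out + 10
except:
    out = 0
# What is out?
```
29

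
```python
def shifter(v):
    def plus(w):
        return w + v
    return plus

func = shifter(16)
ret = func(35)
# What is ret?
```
51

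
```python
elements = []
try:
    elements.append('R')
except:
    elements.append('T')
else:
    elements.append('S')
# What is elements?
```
['R', 'S']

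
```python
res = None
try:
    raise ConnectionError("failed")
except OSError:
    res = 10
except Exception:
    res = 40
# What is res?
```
10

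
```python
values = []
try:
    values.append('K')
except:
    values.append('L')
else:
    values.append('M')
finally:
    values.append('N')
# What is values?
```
['K', 'M', 'N']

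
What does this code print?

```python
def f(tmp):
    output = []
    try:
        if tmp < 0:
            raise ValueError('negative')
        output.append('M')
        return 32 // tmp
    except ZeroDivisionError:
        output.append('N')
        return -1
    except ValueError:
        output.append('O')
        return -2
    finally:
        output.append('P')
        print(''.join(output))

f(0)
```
MNP

tmp=0 causes ZeroDivisionError, caught, finally prints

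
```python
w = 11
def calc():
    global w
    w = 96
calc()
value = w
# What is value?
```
96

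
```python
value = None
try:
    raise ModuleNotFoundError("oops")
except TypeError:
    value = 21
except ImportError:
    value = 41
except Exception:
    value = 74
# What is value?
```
41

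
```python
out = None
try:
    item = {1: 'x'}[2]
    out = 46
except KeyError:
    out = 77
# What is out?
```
77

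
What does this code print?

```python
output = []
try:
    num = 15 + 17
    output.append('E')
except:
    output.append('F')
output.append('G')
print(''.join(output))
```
EG

No exception, try block completes normally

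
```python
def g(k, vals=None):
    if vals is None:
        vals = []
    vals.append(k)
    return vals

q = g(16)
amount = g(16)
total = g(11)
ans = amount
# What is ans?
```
[16]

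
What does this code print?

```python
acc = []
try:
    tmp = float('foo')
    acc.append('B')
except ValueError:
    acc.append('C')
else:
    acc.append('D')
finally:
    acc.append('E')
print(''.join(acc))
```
CE

Exception: except runs, else skipped, finally runs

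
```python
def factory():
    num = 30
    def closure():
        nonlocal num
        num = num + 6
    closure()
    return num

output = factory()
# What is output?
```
36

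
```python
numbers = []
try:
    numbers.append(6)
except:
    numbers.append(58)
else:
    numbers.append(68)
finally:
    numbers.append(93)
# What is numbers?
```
[6, 68, 93]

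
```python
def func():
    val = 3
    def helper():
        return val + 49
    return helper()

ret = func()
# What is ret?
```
52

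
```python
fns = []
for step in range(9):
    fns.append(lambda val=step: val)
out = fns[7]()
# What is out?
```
7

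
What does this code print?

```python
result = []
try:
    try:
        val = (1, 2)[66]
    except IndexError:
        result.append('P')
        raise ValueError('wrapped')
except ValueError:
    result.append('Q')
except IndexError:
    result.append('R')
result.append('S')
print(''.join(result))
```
PQS

ValueError raised and caught, original IndexError not re-raised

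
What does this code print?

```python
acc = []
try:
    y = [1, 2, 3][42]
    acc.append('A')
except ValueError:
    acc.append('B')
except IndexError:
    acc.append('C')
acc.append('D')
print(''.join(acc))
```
CD

IndexError is caught by its specific handler, not ValueError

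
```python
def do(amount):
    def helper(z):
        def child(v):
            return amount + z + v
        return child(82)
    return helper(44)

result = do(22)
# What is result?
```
148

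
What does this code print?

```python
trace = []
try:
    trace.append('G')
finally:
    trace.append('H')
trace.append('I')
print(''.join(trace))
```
GHI

try/finally without except, no exception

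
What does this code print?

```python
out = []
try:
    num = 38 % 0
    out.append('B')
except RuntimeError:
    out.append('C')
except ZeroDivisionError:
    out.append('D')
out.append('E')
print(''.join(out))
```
DE

ZeroDivisionError is caught by its specific handler, not RuntimeError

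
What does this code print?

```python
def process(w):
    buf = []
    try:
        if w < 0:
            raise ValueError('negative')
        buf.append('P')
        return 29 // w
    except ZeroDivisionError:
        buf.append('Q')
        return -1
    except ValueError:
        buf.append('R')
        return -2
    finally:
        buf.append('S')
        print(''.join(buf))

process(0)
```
PQS

w=0 causes ZeroDivisionError, caught, finally prints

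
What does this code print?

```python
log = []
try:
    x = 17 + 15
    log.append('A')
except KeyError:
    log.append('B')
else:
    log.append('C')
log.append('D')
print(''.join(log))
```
ACD

else block runs when no exception occurs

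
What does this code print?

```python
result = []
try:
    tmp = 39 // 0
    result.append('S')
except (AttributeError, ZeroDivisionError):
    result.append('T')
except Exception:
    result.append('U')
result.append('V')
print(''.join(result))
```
TV

ZeroDivisionError matches tuple containing it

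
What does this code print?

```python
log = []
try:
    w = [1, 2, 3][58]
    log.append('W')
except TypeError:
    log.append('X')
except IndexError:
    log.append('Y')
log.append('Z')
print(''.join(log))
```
YZ

IndexError is caught by its specific handler, not TypeError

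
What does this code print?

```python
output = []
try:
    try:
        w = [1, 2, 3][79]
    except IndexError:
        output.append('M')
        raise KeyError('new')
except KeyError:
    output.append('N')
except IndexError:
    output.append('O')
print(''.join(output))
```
MN

New KeyError raised, caught by outer KeyError handler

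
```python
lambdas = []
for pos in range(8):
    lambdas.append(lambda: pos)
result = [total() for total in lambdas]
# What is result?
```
[7, 7, 7, 7, 7, 7, 7, 7]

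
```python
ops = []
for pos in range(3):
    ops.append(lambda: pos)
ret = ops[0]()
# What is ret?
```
2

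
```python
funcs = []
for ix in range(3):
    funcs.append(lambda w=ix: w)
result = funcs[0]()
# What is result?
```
0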